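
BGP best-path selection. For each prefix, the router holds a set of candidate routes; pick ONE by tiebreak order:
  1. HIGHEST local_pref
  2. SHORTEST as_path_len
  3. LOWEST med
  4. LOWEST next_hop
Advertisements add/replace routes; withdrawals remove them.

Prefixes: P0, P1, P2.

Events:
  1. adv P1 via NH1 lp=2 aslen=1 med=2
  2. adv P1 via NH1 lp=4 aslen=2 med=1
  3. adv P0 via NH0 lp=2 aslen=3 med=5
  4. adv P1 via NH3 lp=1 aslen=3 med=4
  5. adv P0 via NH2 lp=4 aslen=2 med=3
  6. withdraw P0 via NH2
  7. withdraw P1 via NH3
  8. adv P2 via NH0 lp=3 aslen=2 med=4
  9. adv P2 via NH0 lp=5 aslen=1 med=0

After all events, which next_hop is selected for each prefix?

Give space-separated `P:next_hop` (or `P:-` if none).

Op 1: best P0=- P1=NH1 P2=-
Op 2: best P0=- P1=NH1 P2=-
Op 3: best P0=NH0 P1=NH1 P2=-
Op 4: best P0=NH0 P1=NH1 P2=-
Op 5: best P0=NH2 P1=NH1 P2=-
Op 6: best P0=NH0 P1=NH1 P2=-
Op 7: best P0=NH0 P1=NH1 P2=-
Op 8: best P0=NH0 P1=NH1 P2=NH0
Op 9: best P0=NH0 P1=NH1 P2=NH0

Answer: P0:NH0 P1:NH1 P2:NH0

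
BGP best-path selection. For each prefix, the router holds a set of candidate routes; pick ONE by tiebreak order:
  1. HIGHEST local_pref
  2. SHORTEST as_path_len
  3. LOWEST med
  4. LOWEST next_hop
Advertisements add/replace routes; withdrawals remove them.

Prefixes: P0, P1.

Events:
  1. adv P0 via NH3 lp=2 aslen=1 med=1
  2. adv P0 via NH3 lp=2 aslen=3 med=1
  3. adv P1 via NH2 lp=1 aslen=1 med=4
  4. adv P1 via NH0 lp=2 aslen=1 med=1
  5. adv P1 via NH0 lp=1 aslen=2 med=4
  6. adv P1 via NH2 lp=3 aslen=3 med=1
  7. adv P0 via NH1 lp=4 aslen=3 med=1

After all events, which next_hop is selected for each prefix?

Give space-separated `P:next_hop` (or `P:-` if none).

Op 1: best P0=NH3 P1=-
Op 2: best P0=NH3 P1=-
Op 3: best P0=NH3 P1=NH2
Op 4: best P0=NH3 P1=NH0
Op 5: best P0=NH3 P1=NH2
Op 6: best P0=NH3 P1=NH2
Op 7: best P0=NH1 P1=NH2

Answer: P0:NH1 P1:NH2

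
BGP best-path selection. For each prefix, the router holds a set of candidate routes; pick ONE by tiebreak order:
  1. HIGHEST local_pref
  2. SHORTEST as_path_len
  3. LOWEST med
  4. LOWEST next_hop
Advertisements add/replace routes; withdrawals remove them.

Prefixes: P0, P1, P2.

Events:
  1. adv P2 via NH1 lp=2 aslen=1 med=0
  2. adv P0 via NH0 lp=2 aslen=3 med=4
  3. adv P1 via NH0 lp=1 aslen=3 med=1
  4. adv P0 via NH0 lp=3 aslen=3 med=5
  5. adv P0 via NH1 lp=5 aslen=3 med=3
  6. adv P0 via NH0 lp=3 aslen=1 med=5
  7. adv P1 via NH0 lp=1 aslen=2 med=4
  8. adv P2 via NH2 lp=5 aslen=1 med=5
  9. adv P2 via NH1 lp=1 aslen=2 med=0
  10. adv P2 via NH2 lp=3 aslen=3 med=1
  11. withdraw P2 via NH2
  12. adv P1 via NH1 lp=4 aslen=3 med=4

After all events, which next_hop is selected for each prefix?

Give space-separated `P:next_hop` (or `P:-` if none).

Op 1: best P0=- P1=- P2=NH1
Op 2: best P0=NH0 P1=- P2=NH1
Op 3: best P0=NH0 P1=NH0 P2=NH1
Op 4: best P0=NH0 P1=NH0 P2=NH1
Op 5: best P0=NH1 P1=NH0 P2=NH1
Op 6: best P0=NH1 P1=NH0 P2=NH1
Op 7: best P0=NH1 P1=NH0 P2=NH1
Op 8: best P0=NH1 P1=NH0 P2=NH2
Op 9: best P0=NH1 P1=NH0 P2=NH2
Op 10: best P0=NH1 P1=NH0 P2=NH2
Op 11: best P0=NH1 P1=NH0 P2=NH1
Op 12: best P0=NH1 P1=NH1 P2=NH1

Answer: P0:NH1 P1:NH1 P2:NH1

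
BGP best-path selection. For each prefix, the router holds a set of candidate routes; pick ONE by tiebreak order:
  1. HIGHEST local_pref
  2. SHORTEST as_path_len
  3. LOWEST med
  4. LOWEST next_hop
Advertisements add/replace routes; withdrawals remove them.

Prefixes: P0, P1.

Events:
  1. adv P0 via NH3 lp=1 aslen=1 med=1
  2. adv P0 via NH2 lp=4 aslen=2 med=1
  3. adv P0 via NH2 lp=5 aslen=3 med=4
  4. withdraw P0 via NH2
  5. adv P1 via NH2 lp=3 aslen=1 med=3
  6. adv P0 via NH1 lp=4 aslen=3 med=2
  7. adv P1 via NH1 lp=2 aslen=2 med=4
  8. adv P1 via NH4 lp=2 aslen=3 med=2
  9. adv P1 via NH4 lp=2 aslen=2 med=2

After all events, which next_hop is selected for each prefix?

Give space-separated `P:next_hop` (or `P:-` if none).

Op 1: best P0=NH3 P1=-
Op 2: best P0=NH2 P1=-
Op 3: best P0=NH2 P1=-
Op 4: best P0=NH3 P1=-
Op 5: best P0=NH3 P1=NH2
Op 6: best P0=NH1 P1=NH2
Op 7: best P0=NH1 P1=NH2
Op 8: best P0=NH1 P1=NH2
Op 9: best P0=NH1 P1=NH2

Answer: P0:NH1 P1:NH2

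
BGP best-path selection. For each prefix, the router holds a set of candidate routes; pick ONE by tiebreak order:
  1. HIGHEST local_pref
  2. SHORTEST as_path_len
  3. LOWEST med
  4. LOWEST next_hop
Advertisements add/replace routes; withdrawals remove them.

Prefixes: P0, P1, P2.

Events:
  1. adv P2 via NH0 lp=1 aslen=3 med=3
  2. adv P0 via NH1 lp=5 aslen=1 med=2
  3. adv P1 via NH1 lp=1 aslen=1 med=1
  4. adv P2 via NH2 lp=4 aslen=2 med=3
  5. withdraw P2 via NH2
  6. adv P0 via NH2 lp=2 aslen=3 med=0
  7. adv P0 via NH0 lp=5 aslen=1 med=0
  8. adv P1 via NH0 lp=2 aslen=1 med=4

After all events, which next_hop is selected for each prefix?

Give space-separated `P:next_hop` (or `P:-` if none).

Op 1: best P0=- P1=- P2=NH0
Op 2: best P0=NH1 P1=- P2=NH0
Op 3: best P0=NH1 P1=NH1 P2=NH0
Op 4: best P0=NH1 P1=NH1 P2=NH2
Op 5: best P0=NH1 P1=NH1 P2=NH0
Op 6: best P0=NH1 P1=NH1 P2=NH0
Op 7: best P0=NH0 P1=NH1 P2=NH0
Op 8: best P0=NH0 P1=NH0 P2=NH0

Answer: P0:NH0 P1:NH0 P2:NH0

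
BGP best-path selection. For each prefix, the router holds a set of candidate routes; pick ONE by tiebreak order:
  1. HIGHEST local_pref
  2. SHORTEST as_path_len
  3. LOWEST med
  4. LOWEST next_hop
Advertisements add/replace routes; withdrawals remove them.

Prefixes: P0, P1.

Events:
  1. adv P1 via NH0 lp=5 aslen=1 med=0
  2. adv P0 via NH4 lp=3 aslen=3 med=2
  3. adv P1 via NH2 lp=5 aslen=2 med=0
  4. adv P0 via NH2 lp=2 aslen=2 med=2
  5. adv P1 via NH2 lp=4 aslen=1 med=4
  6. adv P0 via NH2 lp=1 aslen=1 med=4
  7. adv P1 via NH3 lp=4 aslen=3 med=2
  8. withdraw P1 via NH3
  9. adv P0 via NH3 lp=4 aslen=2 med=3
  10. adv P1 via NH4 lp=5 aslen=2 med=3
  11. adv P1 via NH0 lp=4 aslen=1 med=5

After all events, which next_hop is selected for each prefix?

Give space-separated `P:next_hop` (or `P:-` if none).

Op 1: best P0=- P1=NH0
Op 2: best P0=NH4 P1=NH0
Op 3: best P0=NH4 P1=NH0
Op 4: best P0=NH4 P1=NH0
Op 5: best P0=NH4 P1=NH0
Op 6: best P0=NH4 P1=NH0
Op 7: best P0=NH4 P1=NH0
Op 8: best P0=NH4 P1=NH0
Op 9: best P0=NH3 P1=NH0
Op 10: best P0=NH3 P1=NH0
Op 11: best P0=NH3 P1=NH4

Answer: P0:NH3 P1:NH4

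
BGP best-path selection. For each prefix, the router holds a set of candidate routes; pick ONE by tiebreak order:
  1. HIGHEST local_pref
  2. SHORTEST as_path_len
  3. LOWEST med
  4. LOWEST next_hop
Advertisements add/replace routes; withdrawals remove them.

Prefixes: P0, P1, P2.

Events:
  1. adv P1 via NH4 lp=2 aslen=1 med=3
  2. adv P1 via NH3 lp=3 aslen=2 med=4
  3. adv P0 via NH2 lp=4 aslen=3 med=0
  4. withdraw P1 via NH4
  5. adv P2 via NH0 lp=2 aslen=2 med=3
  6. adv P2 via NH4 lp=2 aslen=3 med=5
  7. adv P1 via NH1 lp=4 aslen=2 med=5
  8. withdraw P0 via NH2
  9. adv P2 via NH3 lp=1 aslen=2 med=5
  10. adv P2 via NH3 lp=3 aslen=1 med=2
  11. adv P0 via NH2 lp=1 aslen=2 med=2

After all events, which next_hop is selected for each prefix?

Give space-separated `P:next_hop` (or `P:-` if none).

Answer: P0:NH2 P1:NH1 P2:NH3

Derivation:
Op 1: best P0=- P1=NH4 P2=-
Op 2: best P0=- P1=NH3 P2=-
Op 3: best P0=NH2 P1=NH3 P2=-
Op 4: best P0=NH2 P1=NH3 P2=-
Op 5: best P0=NH2 P1=NH3 P2=NH0
Op 6: best P0=NH2 P1=NH3 P2=NH0
Op 7: best P0=NH2 P1=NH1 P2=NH0
Op 8: best P0=- P1=NH1 P2=NH0
Op 9: best P0=- P1=NH1 P2=NH0
Op 10: best P0=- P1=NH1 P2=NH3
Op 11: best P0=NH2 P1=NH1 P2=NH3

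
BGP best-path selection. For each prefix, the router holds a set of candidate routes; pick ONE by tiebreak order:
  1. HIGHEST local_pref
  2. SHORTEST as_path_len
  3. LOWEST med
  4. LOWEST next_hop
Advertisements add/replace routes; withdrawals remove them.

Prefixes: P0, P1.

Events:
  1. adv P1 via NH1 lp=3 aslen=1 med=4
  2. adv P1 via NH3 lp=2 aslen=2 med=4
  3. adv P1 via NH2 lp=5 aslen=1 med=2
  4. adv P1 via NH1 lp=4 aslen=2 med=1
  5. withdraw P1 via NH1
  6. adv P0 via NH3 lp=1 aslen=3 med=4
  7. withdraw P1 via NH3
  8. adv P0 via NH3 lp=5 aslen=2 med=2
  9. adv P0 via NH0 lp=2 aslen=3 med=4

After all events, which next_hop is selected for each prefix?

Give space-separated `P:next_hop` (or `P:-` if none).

Answer: P0:NH3 P1:NH2

Derivation:
Op 1: best P0=- P1=NH1
Op 2: best P0=- P1=NH1
Op 3: best P0=- P1=NH2
Op 4: best P0=- P1=NH2
Op 5: best P0=- P1=NH2
Op 6: best P0=NH3 P1=NH2
Op 7: best P0=NH3 P1=NH2
Op 8: best P0=NH3 P1=NH2
Op 9: best P0=NH3 P1=NH2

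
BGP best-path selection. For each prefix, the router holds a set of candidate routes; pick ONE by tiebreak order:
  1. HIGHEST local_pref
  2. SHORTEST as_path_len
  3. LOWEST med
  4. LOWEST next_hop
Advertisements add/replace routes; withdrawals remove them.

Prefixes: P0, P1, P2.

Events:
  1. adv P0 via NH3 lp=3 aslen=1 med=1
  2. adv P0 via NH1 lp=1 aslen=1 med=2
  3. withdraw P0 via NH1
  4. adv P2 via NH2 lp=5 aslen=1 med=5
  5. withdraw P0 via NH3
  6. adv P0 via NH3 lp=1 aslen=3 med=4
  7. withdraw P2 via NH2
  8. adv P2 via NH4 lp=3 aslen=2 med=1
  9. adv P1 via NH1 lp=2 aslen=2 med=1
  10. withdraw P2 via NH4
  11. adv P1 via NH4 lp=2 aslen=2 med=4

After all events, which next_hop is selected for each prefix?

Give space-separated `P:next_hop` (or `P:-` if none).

Op 1: best P0=NH3 P1=- P2=-
Op 2: best P0=NH3 P1=- P2=-
Op 3: best P0=NH3 P1=- P2=-
Op 4: best P0=NH3 P1=- P2=NH2
Op 5: best P0=- P1=- P2=NH2
Op 6: best P0=NH3 P1=- P2=NH2
Op 7: best P0=NH3 P1=- P2=-
Op 8: best P0=NH3 P1=- P2=NH4
Op 9: best P0=NH3 P1=NH1 P2=NH4
Op 10: best P0=NH3 P1=NH1 P2=-
Op 11: best P0=NH3 P1=NH1 P2=-

Answer: P0:NH3 P1:NH1 P2:-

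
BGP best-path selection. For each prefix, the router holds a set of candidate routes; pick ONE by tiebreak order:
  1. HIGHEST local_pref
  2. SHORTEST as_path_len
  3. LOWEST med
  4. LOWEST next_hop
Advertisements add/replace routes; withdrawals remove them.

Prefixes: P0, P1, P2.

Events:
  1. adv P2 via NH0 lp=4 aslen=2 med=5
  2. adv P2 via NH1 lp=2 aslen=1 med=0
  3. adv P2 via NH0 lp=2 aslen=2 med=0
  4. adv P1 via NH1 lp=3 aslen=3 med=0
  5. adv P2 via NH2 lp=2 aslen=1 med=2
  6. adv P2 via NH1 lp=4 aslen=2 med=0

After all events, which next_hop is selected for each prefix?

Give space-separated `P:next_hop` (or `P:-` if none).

Answer: P0:- P1:NH1 P2:NH1

Derivation:
Op 1: best P0=- P1=- P2=NH0
Op 2: best P0=- P1=- P2=NH0
Op 3: best P0=- P1=- P2=NH1
Op 4: best P0=- P1=NH1 P2=NH1
Op 5: best P0=- P1=NH1 P2=NH1
Op 6: best P0=- P1=NH1 P2=NH1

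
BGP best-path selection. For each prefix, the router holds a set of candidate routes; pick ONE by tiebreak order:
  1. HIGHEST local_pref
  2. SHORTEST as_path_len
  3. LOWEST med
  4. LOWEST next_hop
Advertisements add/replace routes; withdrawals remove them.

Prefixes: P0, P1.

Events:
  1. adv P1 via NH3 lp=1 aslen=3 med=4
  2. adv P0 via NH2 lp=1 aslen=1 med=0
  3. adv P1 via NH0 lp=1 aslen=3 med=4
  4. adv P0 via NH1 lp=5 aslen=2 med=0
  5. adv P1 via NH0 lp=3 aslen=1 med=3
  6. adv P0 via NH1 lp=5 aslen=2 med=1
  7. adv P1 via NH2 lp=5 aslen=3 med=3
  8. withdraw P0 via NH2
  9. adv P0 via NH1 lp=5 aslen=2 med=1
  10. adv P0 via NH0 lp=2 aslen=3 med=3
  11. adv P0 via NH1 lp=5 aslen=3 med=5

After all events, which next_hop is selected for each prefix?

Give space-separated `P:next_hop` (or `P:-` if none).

Answer: P0:NH1 P1:NH2

Derivation:
Op 1: best P0=- P1=NH3
Op 2: best P0=NH2 P1=NH3
Op 3: best P0=NH2 P1=NH0
Op 4: best P0=NH1 P1=NH0
Op 5: best P0=NH1 P1=NH0
Op 6: best P0=NH1 P1=NH0
Op 7: best P0=NH1 P1=NH2
Op 8: best P0=NH1 P1=NH2
Op 9: best P0=NH1 P1=NH2
Op 10: best P0=NH1 P1=NH2
Op 11: best P0=NH1 P1=NH2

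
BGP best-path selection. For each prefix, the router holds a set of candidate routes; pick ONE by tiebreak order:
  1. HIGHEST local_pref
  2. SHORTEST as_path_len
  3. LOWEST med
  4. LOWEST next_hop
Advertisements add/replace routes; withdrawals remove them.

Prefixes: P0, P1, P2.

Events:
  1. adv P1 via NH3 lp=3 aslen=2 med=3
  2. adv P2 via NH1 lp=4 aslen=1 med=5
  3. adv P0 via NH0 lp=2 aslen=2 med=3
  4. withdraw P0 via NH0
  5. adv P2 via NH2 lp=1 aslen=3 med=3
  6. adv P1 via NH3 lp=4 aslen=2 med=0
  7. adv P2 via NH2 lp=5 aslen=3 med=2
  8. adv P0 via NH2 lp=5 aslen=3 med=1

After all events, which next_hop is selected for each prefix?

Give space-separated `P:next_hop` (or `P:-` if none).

Answer: P0:NH2 P1:NH3 P2:NH2

Derivation:
Op 1: best P0=- P1=NH3 P2=-
Op 2: best P0=- P1=NH3 P2=NH1
Op 3: best P0=NH0 P1=NH3 P2=NH1
Op 4: best P0=- P1=NH3 P2=NH1
Op 5: best P0=- P1=NH3 P2=NH1
Op 6: best P0=- P1=NH3 P2=NH1
Op 7: best P0=- P1=NH3 P2=NH2
Op 8: best P0=NH2 P1=NH3 P2=NH2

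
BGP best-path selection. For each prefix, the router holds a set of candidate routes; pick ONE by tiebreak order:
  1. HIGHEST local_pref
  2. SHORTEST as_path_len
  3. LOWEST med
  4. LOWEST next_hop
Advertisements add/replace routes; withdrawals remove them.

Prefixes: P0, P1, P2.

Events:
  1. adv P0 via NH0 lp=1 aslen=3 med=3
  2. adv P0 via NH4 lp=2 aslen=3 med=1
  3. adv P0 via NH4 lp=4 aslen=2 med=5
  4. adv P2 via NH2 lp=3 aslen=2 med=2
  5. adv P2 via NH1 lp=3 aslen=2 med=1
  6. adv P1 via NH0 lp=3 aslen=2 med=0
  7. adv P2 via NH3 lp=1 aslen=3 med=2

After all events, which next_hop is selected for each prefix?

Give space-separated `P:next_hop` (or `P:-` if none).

Answer: P0:NH4 P1:NH0 P2:NH1

Derivation:
Op 1: best P0=NH0 P1=- P2=-
Op 2: best P0=NH4 P1=- P2=-
Op 3: best P0=NH4 P1=- P2=-
Op 4: best P0=NH4 P1=- P2=NH2
Op 5: best P0=NH4 P1=- P2=NH1
Op 6: best P0=NH4 P1=NH0 P2=NH1
Op 7: best P0=NH4 P1=NH0 P2=NH1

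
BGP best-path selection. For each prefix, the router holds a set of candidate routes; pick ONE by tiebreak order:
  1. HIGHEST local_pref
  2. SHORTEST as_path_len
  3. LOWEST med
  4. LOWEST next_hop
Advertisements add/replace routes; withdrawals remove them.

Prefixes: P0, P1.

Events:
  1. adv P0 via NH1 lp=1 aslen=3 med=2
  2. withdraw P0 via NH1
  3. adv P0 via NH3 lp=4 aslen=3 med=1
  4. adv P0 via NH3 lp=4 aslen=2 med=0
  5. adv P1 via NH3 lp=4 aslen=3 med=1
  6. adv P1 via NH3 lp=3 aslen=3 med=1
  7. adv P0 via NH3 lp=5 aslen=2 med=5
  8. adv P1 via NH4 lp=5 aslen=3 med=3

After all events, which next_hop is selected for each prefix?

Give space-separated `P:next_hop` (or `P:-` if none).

Answer: P0:NH3 P1:NH4

Derivation:
Op 1: best P0=NH1 P1=-
Op 2: best P0=- P1=-
Op 3: best P0=NH3 P1=-
Op 4: best P0=NH3 P1=-
Op 5: best P0=NH3 P1=NH3
Op 6: best P0=NH3 P1=NH3
Op 7: best P0=NH3 P1=NH3
Op 8: best P0=NH3 P1=NH4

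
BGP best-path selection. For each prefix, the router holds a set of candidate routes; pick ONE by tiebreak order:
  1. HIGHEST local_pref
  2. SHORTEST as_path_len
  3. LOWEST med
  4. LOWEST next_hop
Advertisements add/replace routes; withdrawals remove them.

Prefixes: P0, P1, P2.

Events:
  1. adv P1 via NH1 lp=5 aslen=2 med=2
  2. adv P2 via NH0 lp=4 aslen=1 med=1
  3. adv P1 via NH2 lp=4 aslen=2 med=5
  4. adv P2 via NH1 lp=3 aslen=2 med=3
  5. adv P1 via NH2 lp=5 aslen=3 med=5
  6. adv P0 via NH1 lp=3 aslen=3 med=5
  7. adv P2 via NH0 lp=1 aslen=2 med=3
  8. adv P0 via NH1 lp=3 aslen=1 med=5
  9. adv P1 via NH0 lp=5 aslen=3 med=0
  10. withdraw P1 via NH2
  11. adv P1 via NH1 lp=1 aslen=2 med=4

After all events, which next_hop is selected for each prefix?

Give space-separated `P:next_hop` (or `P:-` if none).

Answer: P0:NH1 P1:NH0 P2:NH1

Derivation:
Op 1: best P0=- P1=NH1 P2=-
Op 2: best P0=- P1=NH1 P2=NH0
Op 3: best P0=- P1=NH1 P2=NH0
Op 4: best P0=- P1=NH1 P2=NH0
Op 5: best P0=- P1=NH1 P2=NH0
Op 6: best P0=NH1 P1=NH1 P2=NH0
Op 7: best P0=NH1 P1=NH1 P2=NH1
Op 8: best P0=NH1 P1=NH1 P2=NH1
Op 9: best P0=NH1 P1=NH1 P2=NH1
Op 10: best P0=NH1 P1=NH1 P2=NH1
Op 11: best P0=NH1 P1=NH0 P2=NH1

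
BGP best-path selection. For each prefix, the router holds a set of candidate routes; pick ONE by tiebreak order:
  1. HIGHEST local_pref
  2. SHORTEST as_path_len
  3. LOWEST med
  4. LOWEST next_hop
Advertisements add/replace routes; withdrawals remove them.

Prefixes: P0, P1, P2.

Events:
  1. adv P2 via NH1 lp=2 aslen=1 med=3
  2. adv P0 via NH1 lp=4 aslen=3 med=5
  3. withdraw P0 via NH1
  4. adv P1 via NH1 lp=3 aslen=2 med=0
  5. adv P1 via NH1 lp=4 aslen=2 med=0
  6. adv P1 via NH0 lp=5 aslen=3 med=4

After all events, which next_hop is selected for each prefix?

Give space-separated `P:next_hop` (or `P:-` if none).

Answer: P0:- P1:NH0 P2:NH1

Derivation:
Op 1: best P0=- P1=- P2=NH1
Op 2: best P0=NH1 P1=- P2=NH1
Op 3: best P0=- P1=- P2=NH1
Op 4: best P0=- P1=NH1 P2=NH1
Op 5: best P0=- P1=NH1 P2=NH1
Op 6: best P0=- P1=NH0 P2=NH1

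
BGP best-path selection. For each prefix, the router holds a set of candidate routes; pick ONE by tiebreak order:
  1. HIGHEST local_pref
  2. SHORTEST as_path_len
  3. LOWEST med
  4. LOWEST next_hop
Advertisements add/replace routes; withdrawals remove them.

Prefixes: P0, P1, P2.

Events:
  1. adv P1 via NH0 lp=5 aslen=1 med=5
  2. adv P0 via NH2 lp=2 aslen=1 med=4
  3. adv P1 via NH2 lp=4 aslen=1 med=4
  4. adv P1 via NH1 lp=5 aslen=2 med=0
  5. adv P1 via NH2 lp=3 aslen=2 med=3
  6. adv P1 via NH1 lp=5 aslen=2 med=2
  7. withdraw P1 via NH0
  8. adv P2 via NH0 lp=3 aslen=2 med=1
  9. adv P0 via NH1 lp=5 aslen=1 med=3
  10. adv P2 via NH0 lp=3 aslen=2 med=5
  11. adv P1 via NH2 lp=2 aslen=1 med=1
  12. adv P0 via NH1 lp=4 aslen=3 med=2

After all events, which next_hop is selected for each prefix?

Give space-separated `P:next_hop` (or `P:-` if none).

Op 1: best P0=- P1=NH0 P2=-
Op 2: best P0=NH2 P1=NH0 P2=-
Op 3: best P0=NH2 P1=NH0 P2=-
Op 4: best P0=NH2 P1=NH0 P2=-
Op 5: best P0=NH2 P1=NH0 P2=-
Op 6: best P0=NH2 P1=NH0 P2=-
Op 7: best P0=NH2 P1=NH1 P2=-
Op 8: best P0=NH2 P1=NH1 P2=NH0
Op 9: best P0=NH1 P1=NH1 P2=NH0
Op 10: best P0=NH1 P1=NH1 P2=NH0
Op 11: best P0=NH1 P1=NH1 P2=NH0
Op 12: best P0=NH1 P1=NH1 P2=NH0

Answer: P0:NH1 P1:NH1 P2:NH0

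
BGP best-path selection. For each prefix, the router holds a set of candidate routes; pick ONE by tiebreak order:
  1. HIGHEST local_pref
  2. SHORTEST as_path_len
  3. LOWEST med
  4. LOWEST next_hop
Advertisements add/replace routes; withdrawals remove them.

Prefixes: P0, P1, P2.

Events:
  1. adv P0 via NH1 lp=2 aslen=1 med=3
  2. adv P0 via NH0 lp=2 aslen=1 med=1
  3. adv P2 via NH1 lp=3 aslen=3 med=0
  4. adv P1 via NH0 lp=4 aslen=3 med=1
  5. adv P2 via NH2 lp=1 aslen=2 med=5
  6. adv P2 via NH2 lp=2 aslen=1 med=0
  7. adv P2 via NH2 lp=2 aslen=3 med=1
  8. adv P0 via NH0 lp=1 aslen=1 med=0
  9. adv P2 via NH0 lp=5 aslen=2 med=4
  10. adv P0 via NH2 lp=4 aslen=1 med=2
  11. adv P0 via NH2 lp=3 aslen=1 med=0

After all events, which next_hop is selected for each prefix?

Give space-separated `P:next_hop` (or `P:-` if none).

Answer: P0:NH2 P1:NH0 P2:NH0

Derivation:
Op 1: best P0=NH1 P1=- P2=-
Op 2: best P0=NH0 P1=- P2=-
Op 3: best P0=NH0 P1=- P2=NH1
Op 4: best P0=NH0 P1=NH0 P2=NH1
Op 5: best P0=NH0 P1=NH0 P2=NH1
Op 6: best P0=NH0 P1=NH0 P2=NH1
Op 7: best P0=NH0 P1=NH0 P2=NH1
Op 8: best P0=NH1 P1=NH0 P2=NH1
Op 9: best P0=NH1 P1=NH0 P2=NH0
Op 10: best P0=NH2 P1=NH0 P2=NH0
Op 11: best P0=NH2 P1=NH0 P2=NH0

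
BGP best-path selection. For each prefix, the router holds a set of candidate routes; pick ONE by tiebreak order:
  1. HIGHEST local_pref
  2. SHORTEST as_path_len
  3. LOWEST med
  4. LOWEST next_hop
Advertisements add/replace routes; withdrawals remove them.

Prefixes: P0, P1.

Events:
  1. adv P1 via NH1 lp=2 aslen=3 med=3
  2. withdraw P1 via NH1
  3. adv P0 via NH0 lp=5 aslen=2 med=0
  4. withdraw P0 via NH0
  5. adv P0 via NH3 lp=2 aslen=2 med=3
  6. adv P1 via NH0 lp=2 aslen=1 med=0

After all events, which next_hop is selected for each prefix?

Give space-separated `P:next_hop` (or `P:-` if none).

Op 1: best P0=- P1=NH1
Op 2: best P0=- P1=-
Op 3: best P0=NH0 P1=-
Op 4: best P0=- P1=-
Op 5: best P0=NH3 P1=-
Op 6: best P0=NH3 P1=NH0

Answer: P0:NH3 P1:NH0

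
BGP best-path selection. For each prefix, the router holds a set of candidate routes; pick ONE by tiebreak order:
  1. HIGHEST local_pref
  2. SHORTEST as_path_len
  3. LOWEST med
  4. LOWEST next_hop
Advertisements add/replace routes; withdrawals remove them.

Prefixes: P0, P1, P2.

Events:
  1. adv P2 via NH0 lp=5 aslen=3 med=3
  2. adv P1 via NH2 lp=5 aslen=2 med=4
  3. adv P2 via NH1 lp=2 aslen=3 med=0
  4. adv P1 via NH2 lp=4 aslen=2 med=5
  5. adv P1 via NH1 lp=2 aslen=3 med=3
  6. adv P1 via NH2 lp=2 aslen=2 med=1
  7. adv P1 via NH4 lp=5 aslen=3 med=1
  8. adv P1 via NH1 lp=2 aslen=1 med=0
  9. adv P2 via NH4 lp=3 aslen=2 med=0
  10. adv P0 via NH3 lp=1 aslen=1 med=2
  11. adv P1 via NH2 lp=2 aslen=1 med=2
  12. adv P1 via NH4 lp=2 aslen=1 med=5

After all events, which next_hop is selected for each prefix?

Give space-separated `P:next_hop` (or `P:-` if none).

Answer: P0:NH3 P1:NH1 P2:NH0

Derivation:
Op 1: best P0=- P1=- P2=NH0
Op 2: best P0=- P1=NH2 P2=NH0
Op 3: best P0=- P1=NH2 P2=NH0
Op 4: best P0=- P1=NH2 P2=NH0
Op 5: best P0=- P1=NH2 P2=NH0
Op 6: best P0=- P1=NH2 P2=NH0
Op 7: best P0=- P1=NH4 P2=NH0
Op 8: best P0=- P1=NH4 P2=NH0
Op 9: best P0=- P1=NH4 P2=NH0
Op 10: best P0=NH3 P1=NH4 P2=NH0
Op 11: best P0=NH3 P1=NH4 P2=NH0
Op 12: best P0=NH3 P1=NH1 P2=NH0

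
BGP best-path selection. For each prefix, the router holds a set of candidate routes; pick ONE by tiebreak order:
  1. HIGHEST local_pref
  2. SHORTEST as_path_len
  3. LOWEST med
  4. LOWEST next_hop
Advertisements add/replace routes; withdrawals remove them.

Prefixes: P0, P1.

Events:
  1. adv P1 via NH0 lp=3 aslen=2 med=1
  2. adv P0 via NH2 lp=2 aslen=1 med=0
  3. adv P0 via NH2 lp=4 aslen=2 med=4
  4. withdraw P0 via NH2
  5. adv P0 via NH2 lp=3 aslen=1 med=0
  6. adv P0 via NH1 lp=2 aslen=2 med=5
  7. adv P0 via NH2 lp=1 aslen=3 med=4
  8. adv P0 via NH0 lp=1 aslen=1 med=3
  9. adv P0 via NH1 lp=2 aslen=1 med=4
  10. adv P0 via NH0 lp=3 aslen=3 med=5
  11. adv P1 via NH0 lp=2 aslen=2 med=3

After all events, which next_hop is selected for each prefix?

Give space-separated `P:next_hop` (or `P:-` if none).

Answer: P0:NH0 P1:NH0

Derivation:
Op 1: best P0=- P1=NH0
Op 2: best P0=NH2 P1=NH0
Op 3: best P0=NH2 P1=NH0
Op 4: best P0=- P1=NH0
Op 5: best P0=NH2 P1=NH0
Op 6: best P0=NH2 P1=NH0
Op 7: best P0=NH1 P1=NH0
Op 8: best P0=NH1 P1=NH0
Op 9: best P0=NH1 P1=NH0
Op 10: best P0=NH0 P1=NH0
Op 11: best P0=NH0 P1=NH0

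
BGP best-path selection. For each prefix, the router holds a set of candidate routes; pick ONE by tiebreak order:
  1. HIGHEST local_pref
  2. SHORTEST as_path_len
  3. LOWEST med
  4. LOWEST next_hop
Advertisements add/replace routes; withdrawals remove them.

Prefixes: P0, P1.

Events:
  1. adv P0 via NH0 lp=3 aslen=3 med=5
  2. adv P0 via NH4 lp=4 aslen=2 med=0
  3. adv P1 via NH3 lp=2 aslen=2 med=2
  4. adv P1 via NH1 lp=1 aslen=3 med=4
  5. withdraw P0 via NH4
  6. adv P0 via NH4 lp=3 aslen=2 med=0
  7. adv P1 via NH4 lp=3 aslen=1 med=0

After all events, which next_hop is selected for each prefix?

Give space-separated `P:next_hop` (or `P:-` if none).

Op 1: best P0=NH0 P1=-
Op 2: best P0=NH4 P1=-
Op 3: best P0=NH4 P1=NH3
Op 4: best P0=NH4 P1=NH3
Op 5: best P0=NH0 P1=NH3
Op 6: best P0=NH4 P1=NH3
Op 7: best P0=NH4 P1=NH4

Answer: P0:NH4 P1:NH4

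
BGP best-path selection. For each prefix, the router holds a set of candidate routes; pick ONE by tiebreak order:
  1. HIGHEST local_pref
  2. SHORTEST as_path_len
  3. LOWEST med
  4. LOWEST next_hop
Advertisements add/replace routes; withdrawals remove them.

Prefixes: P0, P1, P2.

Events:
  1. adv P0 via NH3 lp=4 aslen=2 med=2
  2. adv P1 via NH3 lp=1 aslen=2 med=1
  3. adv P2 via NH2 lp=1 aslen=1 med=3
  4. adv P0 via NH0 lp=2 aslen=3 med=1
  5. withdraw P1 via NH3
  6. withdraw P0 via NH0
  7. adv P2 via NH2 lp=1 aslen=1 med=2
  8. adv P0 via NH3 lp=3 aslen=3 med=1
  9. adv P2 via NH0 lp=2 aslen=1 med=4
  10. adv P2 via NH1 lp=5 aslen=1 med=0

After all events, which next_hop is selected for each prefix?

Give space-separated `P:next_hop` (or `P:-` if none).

Answer: P0:NH3 P1:- P2:NH1

Derivation:
Op 1: best P0=NH3 P1=- P2=-
Op 2: best P0=NH3 P1=NH3 P2=-
Op 3: best P0=NH3 P1=NH3 P2=NH2
Op 4: best P0=NH3 P1=NH3 P2=NH2
Op 5: best P0=NH3 P1=- P2=NH2
Op 6: best P0=NH3 P1=- P2=NH2
Op 7: best P0=NH3 P1=- P2=NH2
Op 8: best P0=NH3 P1=- P2=NH2
Op 9: best P0=NH3 P1=- P2=NH0
Op 10: best P0=NH3 P1=- P2=NH1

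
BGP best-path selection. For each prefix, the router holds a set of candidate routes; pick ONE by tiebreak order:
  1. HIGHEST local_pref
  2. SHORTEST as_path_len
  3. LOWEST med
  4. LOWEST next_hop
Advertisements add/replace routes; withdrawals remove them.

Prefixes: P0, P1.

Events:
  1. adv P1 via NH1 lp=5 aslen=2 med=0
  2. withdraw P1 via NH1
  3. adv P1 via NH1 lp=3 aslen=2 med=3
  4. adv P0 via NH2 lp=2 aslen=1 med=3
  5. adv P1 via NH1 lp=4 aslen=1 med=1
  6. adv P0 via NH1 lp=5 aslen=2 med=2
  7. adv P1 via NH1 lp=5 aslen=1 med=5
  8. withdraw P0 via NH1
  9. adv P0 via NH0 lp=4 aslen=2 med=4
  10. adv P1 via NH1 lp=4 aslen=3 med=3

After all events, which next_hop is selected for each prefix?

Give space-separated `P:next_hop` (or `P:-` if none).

Op 1: best P0=- P1=NH1
Op 2: best P0=- P1=-
Op 3: best P0=- P1=NH1
Op 4: best P0=NH2 P1=NH1
Op 5: best P0=NH2 P1=NH1
Op 6: best P0=NH1 P1=NH1
Op 7: best P0=NH1 P1=NH1
Op 8: best P0=NH2 P1=NH1
Op 9: best P0=NH0 P1=NH1
Op 10: best P0=NH0 P1=NH1

Answer: P0:NH0 P1:NH1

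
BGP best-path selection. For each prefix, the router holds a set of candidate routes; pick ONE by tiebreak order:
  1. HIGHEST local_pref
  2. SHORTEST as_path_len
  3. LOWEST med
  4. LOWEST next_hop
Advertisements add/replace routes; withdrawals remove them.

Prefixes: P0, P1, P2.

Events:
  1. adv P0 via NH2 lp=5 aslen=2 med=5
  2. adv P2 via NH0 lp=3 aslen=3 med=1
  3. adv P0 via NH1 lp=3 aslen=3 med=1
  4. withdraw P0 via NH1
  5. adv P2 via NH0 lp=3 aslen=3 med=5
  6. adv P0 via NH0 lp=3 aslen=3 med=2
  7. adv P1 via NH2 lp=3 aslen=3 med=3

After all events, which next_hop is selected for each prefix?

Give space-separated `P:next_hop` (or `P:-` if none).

Op 1: best P0=NH2 P1=- P2=-
Op 2: best P0=NH2 P1=- P2=NH0
Op 3: best P0=NH2 P1=- P2=NH0
Op 4: best P0=NH2 P1=- P2=NH0
Op 5: best P0=NH2 P1=- P2=NH0
Op 6: best P0=NH2 P1=- P2=NH0
Op 7: best P0=NH2 P1=NH2 P2=NH0

Answer: P0:NH2 P1:NH2 P2:NH0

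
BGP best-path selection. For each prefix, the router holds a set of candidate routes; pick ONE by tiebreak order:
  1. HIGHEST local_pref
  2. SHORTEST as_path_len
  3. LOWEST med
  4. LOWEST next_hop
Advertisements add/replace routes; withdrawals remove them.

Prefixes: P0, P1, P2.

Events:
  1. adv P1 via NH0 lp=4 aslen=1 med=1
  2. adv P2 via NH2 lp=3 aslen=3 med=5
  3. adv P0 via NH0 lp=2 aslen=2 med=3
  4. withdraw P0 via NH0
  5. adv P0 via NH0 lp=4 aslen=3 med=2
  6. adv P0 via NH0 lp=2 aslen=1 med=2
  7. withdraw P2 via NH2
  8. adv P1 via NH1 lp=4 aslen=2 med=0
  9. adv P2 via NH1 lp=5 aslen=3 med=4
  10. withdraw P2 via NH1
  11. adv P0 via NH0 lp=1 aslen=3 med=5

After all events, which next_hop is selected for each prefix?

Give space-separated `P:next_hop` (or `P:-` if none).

Op 1: best P0=- P1=NH0 P2=-
Op 2: best P0=- P1=NH0 P2=NH2
Op 3: best P0=NH0 P1=NH0 P2=NH2
Op 4: best P0=- P1=NH0 P2=NH2
Op 5: best P0=NH0 P1=NH0 P2=NH2
Op 6: best P0=NH0 P1=NH0 P2=NH2
Op 7: best P0=NH0 P1=NH0 P2=-
Op 8: best P0=NH0 P1=NH0 P2=-
Op 9: best P0=NH0 P1=NH0 P2=NH1
Op 10: best P0=NH0 P1=NH0 P2=-
Op 11: best P0=NH0 P1=NH0 P2=-

Answer: P0:NH0 P1:NH0 P2:-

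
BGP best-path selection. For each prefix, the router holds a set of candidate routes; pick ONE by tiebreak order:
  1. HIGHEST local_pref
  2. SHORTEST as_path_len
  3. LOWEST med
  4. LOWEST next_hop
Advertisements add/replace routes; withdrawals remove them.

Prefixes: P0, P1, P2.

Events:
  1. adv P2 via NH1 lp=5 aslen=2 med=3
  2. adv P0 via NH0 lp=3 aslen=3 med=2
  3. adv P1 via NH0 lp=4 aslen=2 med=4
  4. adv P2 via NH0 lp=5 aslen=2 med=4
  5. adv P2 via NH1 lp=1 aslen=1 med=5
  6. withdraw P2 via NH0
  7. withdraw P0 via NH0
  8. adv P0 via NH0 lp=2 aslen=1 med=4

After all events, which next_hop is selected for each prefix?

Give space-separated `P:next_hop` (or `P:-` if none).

Answer: P0:NH0 P1:NH0 P2:NH1

Derivation:
Op 1: best P0=- P1=- P2=NH1
Op 2: best P0=NH0 P1=- P2=NH1
Op 3: best P0=NH0 P1=NH0 P2=NH1
Op 4: best P0=NH0 P1=NH0 P2=NH1
Op 5: best P0=NH0 P1=NH0 P2=NH0
Op 6: best P0=NH0 P1=NH0 P2=NH1
Op 7: best P0=- P1=NH0 P2=NH1
Op 8: best P0=NH0 P1=NH0 P2=NH1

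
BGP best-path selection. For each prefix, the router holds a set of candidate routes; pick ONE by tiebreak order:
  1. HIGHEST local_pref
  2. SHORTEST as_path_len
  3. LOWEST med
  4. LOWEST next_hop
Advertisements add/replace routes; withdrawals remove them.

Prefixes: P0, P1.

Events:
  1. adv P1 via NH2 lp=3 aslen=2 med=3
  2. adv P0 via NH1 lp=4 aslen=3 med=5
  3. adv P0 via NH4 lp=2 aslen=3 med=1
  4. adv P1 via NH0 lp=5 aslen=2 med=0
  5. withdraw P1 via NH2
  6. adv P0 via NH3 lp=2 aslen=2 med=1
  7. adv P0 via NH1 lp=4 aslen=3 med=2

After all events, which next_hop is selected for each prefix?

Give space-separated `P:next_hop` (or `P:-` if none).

Op 1: best P0=- P1=NH2
Op 2: best P0=NH1 P1=NH2
Op 3: best P0=NH1 P1=NH2
Op 4: best P0=NH1 P1=NH0
Op 5: best P0=NH1 P1=NH0
Op 6: best P0=NH1 P1=NH0
Op 7: best P0=NH1 P1=NH0

Answer: P0:NH1 P1:NH0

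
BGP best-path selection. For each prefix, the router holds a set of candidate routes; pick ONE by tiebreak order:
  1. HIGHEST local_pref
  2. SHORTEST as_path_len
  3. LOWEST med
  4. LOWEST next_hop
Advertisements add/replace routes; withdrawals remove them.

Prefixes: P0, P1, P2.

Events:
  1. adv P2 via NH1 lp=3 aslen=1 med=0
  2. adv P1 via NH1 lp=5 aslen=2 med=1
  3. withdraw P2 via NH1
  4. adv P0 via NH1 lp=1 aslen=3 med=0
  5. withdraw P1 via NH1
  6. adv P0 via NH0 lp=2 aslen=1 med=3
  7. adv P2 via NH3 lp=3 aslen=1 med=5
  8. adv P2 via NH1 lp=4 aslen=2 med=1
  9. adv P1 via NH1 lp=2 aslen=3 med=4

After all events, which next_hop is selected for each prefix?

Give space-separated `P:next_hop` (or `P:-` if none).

Answer: P0:NH0 P1:NH1 P2:NH1

Derivation:
Op 1: best P0=- P1=- P2=NH1
Op 2: best P0=- P1=NH1 P2=NH1
Op 3: best P0=- P1=NH1 P2=-
Op 4: best P0=NH1 P1=NH1 P2=-
Op 5: best P0=NH1 P1=- P2=-
Op 6: best P0=NH0 P1=- P2=-
Op 7: best P0=NH0 P1=- P2=NH3
Op 8: best P0=NH0 P1=- P2=NH1
Op 9: best P0=NH0 P1=NH1 P2=NH1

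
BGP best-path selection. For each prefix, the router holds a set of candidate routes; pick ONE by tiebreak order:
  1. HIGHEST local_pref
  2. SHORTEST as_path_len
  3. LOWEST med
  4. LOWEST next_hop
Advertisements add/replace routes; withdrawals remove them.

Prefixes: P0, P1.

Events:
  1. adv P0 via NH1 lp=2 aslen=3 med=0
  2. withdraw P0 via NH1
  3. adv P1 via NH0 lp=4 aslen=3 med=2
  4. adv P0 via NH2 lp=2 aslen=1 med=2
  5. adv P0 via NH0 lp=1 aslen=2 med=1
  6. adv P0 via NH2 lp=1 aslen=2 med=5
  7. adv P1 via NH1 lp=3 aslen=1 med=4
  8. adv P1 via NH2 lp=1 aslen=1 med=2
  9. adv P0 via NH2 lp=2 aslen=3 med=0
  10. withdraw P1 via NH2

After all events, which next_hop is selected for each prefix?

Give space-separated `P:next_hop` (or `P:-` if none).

Op 1: best P0=NH1 P1=-
Op 2: best P0=- P1=-
Op 3: best P0=- P1=NH0
Op 4: best P0=NH2 P1=NH0
Op 5: best P0=NH2 P1=NH0
Op 6: best P0=NH0 P1=NH0
Op 7: best P0=NH0 P1=NH0
Op 8: best P0=NH0 P1=NH0
Op 9: best P0=NH2 P1=NH0
Op 10: best P0=NH2 P1=NH0

Answer: P0:NH2 P1:NH0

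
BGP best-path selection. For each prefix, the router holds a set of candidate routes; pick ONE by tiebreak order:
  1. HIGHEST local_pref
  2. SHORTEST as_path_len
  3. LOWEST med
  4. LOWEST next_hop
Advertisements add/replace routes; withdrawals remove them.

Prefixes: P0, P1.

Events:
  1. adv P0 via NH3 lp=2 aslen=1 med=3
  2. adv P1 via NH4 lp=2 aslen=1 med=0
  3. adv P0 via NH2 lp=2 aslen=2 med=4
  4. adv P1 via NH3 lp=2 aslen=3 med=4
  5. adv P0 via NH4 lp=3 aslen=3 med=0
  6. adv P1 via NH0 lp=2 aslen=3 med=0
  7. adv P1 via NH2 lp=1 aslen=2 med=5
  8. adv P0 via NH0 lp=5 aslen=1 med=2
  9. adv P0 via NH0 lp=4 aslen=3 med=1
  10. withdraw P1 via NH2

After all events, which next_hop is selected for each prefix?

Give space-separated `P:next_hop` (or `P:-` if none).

Answer: P0:NH0 P1:NH4

Derivation:
Op 1: best P0=NH3 P1=-
Op 2: best P0=NH3 P1=NH4
Op 3: best P0=NH3 P1=NH4
Op 4: best P0=NH3 P1=NH4
Op 5: best P0=NH4 P1=NH4
Op 6: best P0=NH4 P1=NH4
Op 7: best P0=NH4 P1=NH4
Op 8: best P0=NH0 P1=NH4
Op 9: best P0=NH0 P1=NH4
Op 10: best P0=NH0 P1=NH4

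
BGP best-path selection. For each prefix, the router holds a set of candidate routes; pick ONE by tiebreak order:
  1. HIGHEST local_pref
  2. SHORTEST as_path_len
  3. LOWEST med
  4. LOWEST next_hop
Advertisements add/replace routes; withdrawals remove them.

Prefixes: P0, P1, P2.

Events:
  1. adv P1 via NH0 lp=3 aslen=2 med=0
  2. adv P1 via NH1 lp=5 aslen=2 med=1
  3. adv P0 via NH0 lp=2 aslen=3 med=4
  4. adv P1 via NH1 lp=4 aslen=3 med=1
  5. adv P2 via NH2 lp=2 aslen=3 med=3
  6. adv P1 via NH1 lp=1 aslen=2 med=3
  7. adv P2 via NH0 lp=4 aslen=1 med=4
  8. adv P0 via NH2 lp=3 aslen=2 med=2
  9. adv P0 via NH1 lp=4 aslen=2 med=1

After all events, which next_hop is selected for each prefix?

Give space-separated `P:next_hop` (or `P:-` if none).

Op 1: best P0=- P1=NH0 P2=-
Op 2: best P0=- P1=NH1 P2=-
Op 3: best P0=NH0 P1=NH1 P2=-
Op 4: best P0=NH0 P1=NH1 P2=-
Op 5: best P0=NH0 P1=NH1 P2=NH2
Op 6: best P0=NH0 P1=NH0 P2=NH2
Op 7: best P0=NH0 P1=NH0 P2=NH0
Op 8: best P0=NH2 P1=NH0 P2=NH0
Op 9: best P0=NH1 P1=NH0 P2=NH0

Answer: P0:NH1 P1:NH0 P2:NH0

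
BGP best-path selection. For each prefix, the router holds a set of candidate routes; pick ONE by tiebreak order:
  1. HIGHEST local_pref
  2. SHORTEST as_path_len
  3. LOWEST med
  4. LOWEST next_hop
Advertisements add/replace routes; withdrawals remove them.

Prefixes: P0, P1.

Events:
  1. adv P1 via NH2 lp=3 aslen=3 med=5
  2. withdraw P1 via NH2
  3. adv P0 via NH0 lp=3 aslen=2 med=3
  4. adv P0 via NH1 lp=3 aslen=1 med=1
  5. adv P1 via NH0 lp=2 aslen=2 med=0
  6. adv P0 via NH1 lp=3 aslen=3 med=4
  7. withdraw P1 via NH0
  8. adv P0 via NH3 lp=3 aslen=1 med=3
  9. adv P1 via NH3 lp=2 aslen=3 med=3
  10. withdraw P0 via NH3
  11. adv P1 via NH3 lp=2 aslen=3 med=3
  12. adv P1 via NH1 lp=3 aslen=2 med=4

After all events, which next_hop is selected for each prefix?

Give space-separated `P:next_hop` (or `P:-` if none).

Answer: P0:NH0 P1:NH1

Derivation:
Op 1: best P0=- P1=NH2
Op 2: best P0=- P1=-
Op 3: best P0=NH0 P1=-
Op 4: best P0=NH1 P1=-
Op 5: best P0=NH1 P1=NH0
Op 6: best P0=NH0 P1=NH0
Op 7: best P0=NH0 P1=-
Op 8: best P0=NH3 P1=-
Op 9: best P0=NH3 P1=NH3
Op 10: best P0=NH0 P1=NH3
Op 11: best P0=NH0 P1=NH3
Op 12: best P0=NH0 P1=NH1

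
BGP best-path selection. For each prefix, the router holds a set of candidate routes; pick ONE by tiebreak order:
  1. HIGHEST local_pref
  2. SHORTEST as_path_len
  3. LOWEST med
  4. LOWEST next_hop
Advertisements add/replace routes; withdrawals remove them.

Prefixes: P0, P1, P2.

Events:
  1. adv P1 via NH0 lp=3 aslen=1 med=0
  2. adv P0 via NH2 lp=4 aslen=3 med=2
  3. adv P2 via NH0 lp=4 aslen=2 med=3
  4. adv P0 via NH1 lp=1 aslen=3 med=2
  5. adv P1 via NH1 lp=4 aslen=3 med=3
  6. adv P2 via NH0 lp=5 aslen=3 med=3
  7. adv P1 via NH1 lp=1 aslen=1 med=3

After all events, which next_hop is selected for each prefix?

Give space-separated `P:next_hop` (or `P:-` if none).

Answer: P0:NH2 P1:NH0 P2:NH0

Derivation:
Op 1: best P0=- P1=NH0 P2=-
Op 2: best P0=NH2 P1=NH0 P2=-
Op 3: best P0=NH2 P1=NH0 P2=NH0
Op 4: best P0=NH2 P1=NH0 P2=NH0
Op 5: best P0=NH2 P1=NH1 P2=NH0
Op 6: best P0=NH2 P1=NH1 P2=NH0
Op 7: best P0=NH2 P1=NH0 P2=NH0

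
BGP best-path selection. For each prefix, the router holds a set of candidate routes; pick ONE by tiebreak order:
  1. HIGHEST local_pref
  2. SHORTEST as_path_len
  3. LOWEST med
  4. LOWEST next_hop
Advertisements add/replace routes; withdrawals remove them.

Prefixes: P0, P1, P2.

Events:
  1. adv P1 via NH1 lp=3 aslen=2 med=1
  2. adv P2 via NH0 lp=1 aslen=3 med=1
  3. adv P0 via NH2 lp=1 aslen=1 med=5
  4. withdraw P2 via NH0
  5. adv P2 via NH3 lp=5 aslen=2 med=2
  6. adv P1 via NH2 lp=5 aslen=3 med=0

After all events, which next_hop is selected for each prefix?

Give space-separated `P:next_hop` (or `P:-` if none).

Op 1: best P0=- P1=NH1 P2=-
Op 2: best P0=- P1=NH1 P2=NH0
Op 3: best P0=NH2 P1=NH1 P2=NH0
Op 4: best P0=NH2 P1=NH1 P2=-
Op 5: best P0=NH2 P1=NH1 P2=NH3
Op 6: best P0=NH2 P1=NH2 P2=NH3

Answer: P0:NH2 P1:NH2 P2:NH3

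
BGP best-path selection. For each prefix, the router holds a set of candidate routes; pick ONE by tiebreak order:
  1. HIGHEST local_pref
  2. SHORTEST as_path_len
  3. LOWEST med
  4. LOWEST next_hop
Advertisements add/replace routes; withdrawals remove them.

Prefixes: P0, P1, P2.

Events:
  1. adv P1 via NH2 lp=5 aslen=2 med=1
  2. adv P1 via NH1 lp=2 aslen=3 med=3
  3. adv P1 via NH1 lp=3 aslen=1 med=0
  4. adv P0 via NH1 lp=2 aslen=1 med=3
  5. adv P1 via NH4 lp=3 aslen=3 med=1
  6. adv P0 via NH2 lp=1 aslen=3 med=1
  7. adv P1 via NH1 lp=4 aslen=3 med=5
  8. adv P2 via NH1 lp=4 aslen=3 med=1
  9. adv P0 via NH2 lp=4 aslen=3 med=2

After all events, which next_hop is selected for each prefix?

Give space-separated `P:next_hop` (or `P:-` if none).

Answer: P0:NH2 P1:NH2 P2:NH1

Derivation:
Op 1: best P0=- P1=NH2 P2=-
Op 2: best P0=- P1=NH2 P2=-
Op 3: best P0=- P1=NH2 P2=-
Op 4: best P0=NH1 P1=NH2 P2=-
Op 5: best P0=NH1 P1=NH2 P2=-
Op 6: best P0=NH1 P1=NH2 P2=-
Op 7: best P0=NH1 P1=NH2 P2=-
Op 8: best P0=NH1 P1=NH2 P2=NH1
Op 9: best P0=NH2 P1=NH2 P2=NH1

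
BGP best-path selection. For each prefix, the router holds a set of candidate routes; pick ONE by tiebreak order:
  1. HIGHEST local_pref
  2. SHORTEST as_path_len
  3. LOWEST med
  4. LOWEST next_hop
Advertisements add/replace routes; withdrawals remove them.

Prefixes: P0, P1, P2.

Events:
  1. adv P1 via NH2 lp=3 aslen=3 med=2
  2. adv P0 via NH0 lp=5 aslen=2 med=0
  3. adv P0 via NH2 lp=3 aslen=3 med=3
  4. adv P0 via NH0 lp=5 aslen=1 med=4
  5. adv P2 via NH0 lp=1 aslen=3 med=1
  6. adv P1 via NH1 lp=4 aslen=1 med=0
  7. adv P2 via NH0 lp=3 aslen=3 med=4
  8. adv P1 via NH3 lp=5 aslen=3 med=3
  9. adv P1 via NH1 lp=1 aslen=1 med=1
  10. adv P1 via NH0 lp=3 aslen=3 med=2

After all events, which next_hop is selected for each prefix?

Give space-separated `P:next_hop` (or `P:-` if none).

Answer: P0:NH0 P1:NH3 P2:NH0

Derivation:
Op 1: best P0=- P1=NH2 P2=-
Op 2: best P0=NH0 P1=NH2 P2=-
Op 3: best P0=NH0 P1=NH2 P2=-
Op 4: best P0=NH0 P1=NH2 P2=-
Op 5: best P0=NH0 P1=NH2 P2=NH0
Op 6: best P0=NH0 P1=NH1 P2=NH0
Op 7: best P0=NH0 P1=NH1 P2=NH0
Op 8: best P0=NH0 P1=NH3 P2=NH0
Op 9: best P0=NH0 P1=NH3 P2=NH0
Op 10: best P0=NH0 P1=NH3 P2=NH0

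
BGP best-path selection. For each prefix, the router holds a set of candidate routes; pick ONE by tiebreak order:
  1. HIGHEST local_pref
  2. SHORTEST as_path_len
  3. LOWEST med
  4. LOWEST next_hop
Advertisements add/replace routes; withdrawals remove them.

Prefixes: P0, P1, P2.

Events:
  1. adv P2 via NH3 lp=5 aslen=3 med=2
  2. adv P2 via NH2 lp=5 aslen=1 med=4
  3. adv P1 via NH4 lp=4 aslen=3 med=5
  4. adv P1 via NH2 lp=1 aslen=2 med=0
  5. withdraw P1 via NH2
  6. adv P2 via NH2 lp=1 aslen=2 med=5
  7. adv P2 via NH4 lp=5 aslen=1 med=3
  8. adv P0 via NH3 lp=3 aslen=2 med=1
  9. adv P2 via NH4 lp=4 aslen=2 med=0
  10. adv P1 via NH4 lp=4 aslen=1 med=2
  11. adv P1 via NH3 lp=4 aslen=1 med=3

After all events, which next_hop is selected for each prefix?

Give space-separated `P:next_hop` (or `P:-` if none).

Answer: P0:NH3 P1:NH4 P2:NH3

Derivation:
Op 1: best P0=- P1=- P2=NH3
Op 2: best P0=- P1=- P2=NH2
Op 3: best P0=- P1=NH4 P2=NH2
Op 4: best P0=- P1=NH4 P2=NH2
Op 5: best P0=- P1=NH4 P2=NH2
Op 6: best P0=- P1=NH4 P2=NH3
Op 7: best P0=- P1=NH4 P2=NH4
Op 8: best P0=NH3 P1=NH4 P2=NH4
Op 9: best P0=NH3 P1=NH4 P2=NH3
Op 10: best P0=NH3 P1=NH4 P2=NH3
Op 11: best P0=NH3 P1=NH4 P2=NH3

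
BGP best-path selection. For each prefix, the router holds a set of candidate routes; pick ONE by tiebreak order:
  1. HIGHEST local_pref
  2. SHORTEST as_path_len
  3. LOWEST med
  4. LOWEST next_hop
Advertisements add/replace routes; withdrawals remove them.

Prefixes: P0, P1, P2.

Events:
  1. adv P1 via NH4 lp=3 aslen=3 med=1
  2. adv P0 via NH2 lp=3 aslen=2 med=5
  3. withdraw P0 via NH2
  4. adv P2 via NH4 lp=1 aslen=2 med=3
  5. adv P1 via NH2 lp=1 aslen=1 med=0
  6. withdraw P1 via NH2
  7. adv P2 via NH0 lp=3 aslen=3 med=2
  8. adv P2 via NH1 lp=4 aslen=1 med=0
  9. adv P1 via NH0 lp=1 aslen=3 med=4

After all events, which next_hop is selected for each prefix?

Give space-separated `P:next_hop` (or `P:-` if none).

Op 1: best P0=- P1=NH4 P2=-
Op 2: best P0=NH2 P1=NH4 P2=-
Op 3: best P0=- P1=NH4 P2=-
Op 4: best P0=- P1=NH4 P2=NH4
Op 5: best P0=- P1=NH4 P2=NH4
Op 6: best P0=- P1=NH4 P2=NH4
Op 7: best P0=- P1=NH4 P2=NH0
Op 8: best P0=- P1=NH4 P2=NH1
Op 9: best P0=- P1=NH4 P2=NH1

Answer: P0:- P1:NH4 P2:NH1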